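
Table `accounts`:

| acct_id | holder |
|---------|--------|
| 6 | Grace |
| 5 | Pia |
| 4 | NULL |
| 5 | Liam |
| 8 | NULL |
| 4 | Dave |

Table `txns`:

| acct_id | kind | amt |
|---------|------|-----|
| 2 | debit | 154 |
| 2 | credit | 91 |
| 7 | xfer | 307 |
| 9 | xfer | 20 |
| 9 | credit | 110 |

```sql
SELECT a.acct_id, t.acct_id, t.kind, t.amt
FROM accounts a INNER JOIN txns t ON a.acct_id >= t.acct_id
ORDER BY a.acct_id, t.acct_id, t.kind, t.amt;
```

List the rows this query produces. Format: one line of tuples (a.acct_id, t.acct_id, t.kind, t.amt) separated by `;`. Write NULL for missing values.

INNER JOIN keeps only pairs where the ON condition holds.
Matching on a.acct_id >= t.acct_id.
- a row (acct_id=6): matches 2 t row(s) → 2 output row(s).
- a row (acct_id=5): matches 2 t row(s) → 2 output row(s).
- a row (acct_id=4): matches 2 t row(s) → 2 output row(s).
- a row (acct_id=5): matches 2 t row(s) → 2 output row(s).
- a row (acct_id=8): matches 3 t row(s) → 3 output row(s).
- a row (acct_id=4): matches 2 t row(s) → 2 output row(s).

(4, 2, credit, 91); (4, 2, credit, 91); (4, 2, debit, 154); (4, 2, debit, 154); (5, 2, credit, 91); (5, 2, credit, 91); (5, 2, debit, 154); (5, 2, debit, 154); (6, 2, credit, 91); (6, 2, debit, 154); (8, 2, credit, 91); (8, 2, debit, 154); (8, 7, xfer, 307)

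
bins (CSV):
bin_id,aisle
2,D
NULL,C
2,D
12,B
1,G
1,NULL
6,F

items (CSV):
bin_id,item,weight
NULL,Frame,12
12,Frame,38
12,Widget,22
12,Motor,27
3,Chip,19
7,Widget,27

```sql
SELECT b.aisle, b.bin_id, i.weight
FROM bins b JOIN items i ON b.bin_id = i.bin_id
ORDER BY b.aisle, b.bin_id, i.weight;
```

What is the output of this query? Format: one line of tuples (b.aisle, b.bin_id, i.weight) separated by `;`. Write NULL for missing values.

(B, 12, 22); (B, 12, 27); (B, 12, 38)

INNER JOIN keeps only pairs where the ON condition holds.
Matching on b.bin_id = i.bin_id. A NULL in a compared column never satisfies the condition.
Matched pairs: 3.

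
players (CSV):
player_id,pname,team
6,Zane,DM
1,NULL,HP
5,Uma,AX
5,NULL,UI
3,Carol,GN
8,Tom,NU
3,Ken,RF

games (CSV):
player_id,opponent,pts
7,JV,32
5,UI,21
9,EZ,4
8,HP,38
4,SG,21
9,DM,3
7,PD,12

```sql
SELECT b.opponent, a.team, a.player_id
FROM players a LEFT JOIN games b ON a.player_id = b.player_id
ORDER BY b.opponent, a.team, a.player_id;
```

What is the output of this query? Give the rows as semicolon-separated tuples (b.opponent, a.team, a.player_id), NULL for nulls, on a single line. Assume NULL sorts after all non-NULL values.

LEFT JOIN keeps every row from `players`; unmatched rows get NULL for `games`'s columns.
Matching on a.player_id = b.player_id.
- a[0] player_id=6 → no match; kept with NULLs on the b side.
- a[1] player_id=1 → no match; kept with NULLs on the b side.
- a[2] player_id=5 → 1 match(es) in b → 1 row(s).
- a[3] player_id=5 → 1 match(es) in b → 1 row(s).
- a[4] player_id=3 → no match; kept with NULLs on the b side.
- a[5] player_id=8 → 1 match(es) in b → 1 row(s).
- a[6] player_id=3 → no match; kept with NULLs on the b side.
After projecting and ordering:
b.opponent | a.team | a.player_id
HP | NU | 8
UI | AX | 5
UI | UI | 5
NULL | DM | 6
NULL | GN | 3
NULL | HP | 1
NULL | RF | 3

(HP, NU, 8); (UI, AX, 5); (UI, UI, 5); (NULL, DM, 6); (NULL, GN, 3); (NULL, HP, 1); (NULL, RF, 3)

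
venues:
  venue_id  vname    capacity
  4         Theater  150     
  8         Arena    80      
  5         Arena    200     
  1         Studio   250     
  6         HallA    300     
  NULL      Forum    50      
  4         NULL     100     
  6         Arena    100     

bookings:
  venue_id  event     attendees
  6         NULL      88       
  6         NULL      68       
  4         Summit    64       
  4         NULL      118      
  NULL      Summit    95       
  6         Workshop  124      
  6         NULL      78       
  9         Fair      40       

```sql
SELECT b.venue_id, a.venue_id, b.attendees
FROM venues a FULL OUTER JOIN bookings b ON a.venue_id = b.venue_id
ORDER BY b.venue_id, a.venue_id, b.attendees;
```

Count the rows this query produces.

18

FULL OUTER JOIN keeps every row from both sides; unmatched rows get NULL for the other side's columns.
Matching on a.venue_id = b.venue_id. A NULL in a compared column never satisfies the condition.
Matched pairs: 12; unmatched a rows kept: 4; unmatched b rows kept: 2.
Total: 12 matched + 6 padded = 18 rows.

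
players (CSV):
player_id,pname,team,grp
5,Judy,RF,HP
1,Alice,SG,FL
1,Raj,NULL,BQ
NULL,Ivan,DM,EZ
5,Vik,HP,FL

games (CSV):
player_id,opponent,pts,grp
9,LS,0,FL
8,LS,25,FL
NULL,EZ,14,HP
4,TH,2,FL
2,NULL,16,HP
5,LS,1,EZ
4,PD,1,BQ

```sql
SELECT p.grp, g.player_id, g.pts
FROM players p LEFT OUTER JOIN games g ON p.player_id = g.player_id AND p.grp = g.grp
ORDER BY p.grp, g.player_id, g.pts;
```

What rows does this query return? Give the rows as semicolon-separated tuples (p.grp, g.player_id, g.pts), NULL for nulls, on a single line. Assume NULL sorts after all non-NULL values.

(BQ, NULL, NULL); (EZ, NULL, NULL); (FL, NULL, NULL); (FL, NULL, NULL); (HP, NULL, NULL)

LEFT JOIN keeps every row from `players`; unmatched rows get NULL for `games`'s columns.
Matching on p.player_id = g.player_id AND p.grp = g.grp. A NULL in a compared column never satisfies the condition.
- p (player_id=5, grp=HP) has no partner → padded with NULL.
- p (player_id=1, grp=FL) has no partner → padded with NULL.
- p (player_id=1, grp=BQ) has no partner → padded with NULL.
- p (player_id=NULL, grp=EZ) has no partner → padded with NULL.
- p (player_id=5, grp=FL) has no partner → padded with NULL.
After projecting and ordering:
p.grp | g.player_id | g.pts
BQ | NULL | NULL
EZ | NULL | NULL
FL | NULL | NULL
FL | NULL | NULL
HP | NULL | NULL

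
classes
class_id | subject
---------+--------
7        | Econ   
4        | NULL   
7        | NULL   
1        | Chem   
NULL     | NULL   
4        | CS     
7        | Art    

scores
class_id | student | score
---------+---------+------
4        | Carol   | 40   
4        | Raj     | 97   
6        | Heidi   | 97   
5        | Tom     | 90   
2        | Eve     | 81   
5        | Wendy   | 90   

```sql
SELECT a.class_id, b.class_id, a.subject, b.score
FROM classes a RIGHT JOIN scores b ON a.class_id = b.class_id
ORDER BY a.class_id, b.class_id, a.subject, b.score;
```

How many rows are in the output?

8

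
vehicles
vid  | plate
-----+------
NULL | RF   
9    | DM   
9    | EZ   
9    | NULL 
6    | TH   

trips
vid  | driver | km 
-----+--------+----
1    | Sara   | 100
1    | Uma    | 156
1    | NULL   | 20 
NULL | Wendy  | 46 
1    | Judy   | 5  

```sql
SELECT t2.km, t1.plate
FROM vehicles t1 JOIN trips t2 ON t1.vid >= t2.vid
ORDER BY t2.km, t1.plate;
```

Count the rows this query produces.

16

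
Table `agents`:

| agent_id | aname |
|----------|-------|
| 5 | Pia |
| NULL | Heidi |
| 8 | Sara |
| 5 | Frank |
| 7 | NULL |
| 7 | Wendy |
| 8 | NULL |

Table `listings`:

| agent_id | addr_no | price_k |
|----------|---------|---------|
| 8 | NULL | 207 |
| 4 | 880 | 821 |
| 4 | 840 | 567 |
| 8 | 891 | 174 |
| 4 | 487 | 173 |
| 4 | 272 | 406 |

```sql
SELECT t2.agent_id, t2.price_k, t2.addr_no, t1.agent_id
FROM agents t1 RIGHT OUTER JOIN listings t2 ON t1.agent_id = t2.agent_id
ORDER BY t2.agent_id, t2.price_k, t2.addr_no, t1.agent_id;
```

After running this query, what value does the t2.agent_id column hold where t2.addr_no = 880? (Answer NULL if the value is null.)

4

RIGHT JOIN keeps every row from `listings`; unmatched rows get NULL for `agents`'s columns.
Matching on t1.agent_id = t2.agent_id. A NULL in a compared column never satisfies the condition.
Matched pairs: 4; unmatched t2 rows kept: 4.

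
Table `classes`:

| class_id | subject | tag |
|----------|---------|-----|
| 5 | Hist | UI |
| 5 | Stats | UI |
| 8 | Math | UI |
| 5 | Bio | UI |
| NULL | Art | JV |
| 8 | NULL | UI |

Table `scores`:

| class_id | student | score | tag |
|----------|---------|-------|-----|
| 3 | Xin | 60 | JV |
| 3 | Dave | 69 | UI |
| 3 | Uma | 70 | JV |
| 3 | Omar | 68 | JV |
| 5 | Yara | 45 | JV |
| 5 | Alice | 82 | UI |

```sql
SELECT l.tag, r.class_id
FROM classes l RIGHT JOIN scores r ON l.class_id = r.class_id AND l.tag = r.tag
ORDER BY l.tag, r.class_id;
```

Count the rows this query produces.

8

RIGHT JOIN keeps every row from `scores`; unmatched rows get NULL for `classes`'s columns.
Matching on l.class_id = r.class_id AND l.tag = r.tag. A NULL in a compared column never satisfies the condition.
- l[0] class_id=5, tag=UI → 1 match(es) in r → 1 row(s).
- l[1] class_id=5, tag=UI → 1 match(es) in r → 1 row(s).
- l[2] class_id=8, tag=UI → no match.
- l[3] class_id=5, tag=UI → 1 match(es) in r → 1 row(s).
- l[4] class_id=NULL, tag=JV → no match.
- l[5] class_id=8, tag=UI → no match.
- 5 r row(s) had no l match → kept, l columns NULL.
Total: 3 matched + 5 padded = 8 rows.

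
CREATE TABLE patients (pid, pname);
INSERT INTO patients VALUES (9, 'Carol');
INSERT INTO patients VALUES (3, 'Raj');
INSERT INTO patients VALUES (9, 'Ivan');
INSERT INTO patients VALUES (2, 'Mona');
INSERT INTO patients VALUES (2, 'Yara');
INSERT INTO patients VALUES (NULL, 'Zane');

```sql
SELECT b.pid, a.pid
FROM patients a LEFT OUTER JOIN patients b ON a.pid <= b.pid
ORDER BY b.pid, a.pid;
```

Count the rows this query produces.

LEFT JOIN keeps every row from `patients a`; unmatched rows get NULL for `patients b`'s columns.
Matching on a.pid <= b.pid. A NULL in a compared column never satisfies the condition.
- a (pid=9) pairs with 2 row(s) of b.
- a (pid=3) pairs with 3 row(s) of b.
- a (pid=9) pairs with 2 row(s) of b.
- a (pid=2) pairs with 5 row(s) of b.
- a (pid=2) pairs with 5 row(s) of b.
- a (pid=NULL) has no partner → padded with NULL.
Total: 17 matched + 1 padded = 18 rows.

18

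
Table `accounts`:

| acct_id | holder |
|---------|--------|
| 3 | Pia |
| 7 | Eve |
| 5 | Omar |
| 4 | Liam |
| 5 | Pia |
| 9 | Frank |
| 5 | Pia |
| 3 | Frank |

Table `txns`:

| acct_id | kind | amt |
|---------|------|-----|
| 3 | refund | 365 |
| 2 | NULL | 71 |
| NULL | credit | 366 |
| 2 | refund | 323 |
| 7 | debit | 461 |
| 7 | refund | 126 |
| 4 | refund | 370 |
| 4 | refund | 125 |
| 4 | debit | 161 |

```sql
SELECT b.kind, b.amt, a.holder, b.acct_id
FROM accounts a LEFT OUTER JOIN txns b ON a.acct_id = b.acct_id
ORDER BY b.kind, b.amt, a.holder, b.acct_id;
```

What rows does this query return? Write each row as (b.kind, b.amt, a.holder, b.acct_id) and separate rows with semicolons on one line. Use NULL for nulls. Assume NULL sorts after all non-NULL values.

LEFT JOIN keeps every row from `accounts`; unmatched rows get NULL for `txns`'s columns.
Matching on a.acct_id = b.acct_id. A NULL in a compared column never satisfies the condition.
- a (acct_id=3) pairs with 1 row(s) of b.
- a (acct_id=7) pairs with 2 row(s) of b.
- a (acct_id=5) has no partner → padded with NULL.
- a (acct_id=4) pairs with 3 row(s) of b.
- a (acct_id=5) has no partner → padded with NULL.
- a (acct_id=9) has no partner → padded with NULL.
- a (acct_id=5) has no partner → padded with NULL.
- a (acct_id=3) pairs with 1 row(s) of b.

(debit, 161, Liam, 4); (debit, 461, Eve, 7); (refund, 125, Liam, 4); (refund, 126, Eve, 7); (refund, 365, Frank, 3); (refund, 365, Pia, 3); (refund, 370, Liam, 4); (NULL, NULL, Frank, NULL); (NULL, NULL, Omar, NULL); (NULL, NULL, Pia, NULL); (NULL, NULL, Pia, NULL)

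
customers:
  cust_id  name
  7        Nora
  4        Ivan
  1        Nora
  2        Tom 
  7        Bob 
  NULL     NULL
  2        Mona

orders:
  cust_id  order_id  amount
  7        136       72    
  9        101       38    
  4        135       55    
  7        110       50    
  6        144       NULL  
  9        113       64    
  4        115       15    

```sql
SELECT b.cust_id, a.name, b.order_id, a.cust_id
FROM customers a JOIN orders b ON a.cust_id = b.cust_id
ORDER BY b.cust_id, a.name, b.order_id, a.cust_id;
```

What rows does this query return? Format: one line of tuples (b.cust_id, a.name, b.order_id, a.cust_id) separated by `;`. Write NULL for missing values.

(4, Ivan, 115, 4); (4, Ivan, 135, 4); (7, Bob, 110, 7); (7, Bob, 136, 7); (7, Nora, 110, 7); (7, Nora, 136, 7)

INNER JOIN keeps only pairs where the ON condition holds.
Matching on a.cust_id = b.cust_id. A NULL in a compared column never satisfies the condition.
- a row (cust_id=7): matches 2 b row(s) → 2 output row(s).
- a row (cust_id=4): matches 2 b row(s) → 2 output row(s).
- a row (cust_id=1): no match → dropped.
- a row (cust_id=2): no match → dropped.
- a row (cust_id=7): matches 2 b row(s) → 2 output row(s).
- a row (cust_id=NULL): no match → dropped.
- a row (cust_id=2): no match → dropped.
After projecting and ordering:
b.cust_id | a.name | b.order_id | a.cust_id
4 | Ivan | 115 | 4
4 | Ivan | 135 | 4
7 | Bob | 110 | 7
7 | Bob | 136 | 7
7 | Nora | 110 | 7
7 | Nora | 136 | 7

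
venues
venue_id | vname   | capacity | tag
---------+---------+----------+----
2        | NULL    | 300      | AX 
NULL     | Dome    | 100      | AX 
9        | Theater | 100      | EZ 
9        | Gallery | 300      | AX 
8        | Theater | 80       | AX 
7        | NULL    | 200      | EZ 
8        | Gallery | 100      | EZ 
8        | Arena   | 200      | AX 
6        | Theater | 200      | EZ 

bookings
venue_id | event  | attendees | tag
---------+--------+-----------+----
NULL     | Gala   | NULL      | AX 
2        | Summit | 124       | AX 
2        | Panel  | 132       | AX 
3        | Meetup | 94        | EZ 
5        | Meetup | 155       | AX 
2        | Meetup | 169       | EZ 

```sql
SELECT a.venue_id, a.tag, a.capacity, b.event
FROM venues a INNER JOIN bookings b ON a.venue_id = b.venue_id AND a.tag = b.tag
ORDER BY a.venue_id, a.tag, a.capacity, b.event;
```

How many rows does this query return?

INNER JOIN keeps only pairs where the ON condition holds.
Matching on a.venue_id = b.venue_id AND a.tag = b.tag. A NULL in a compared column never satisfies the condition.
- a[0] venue_id=2, tag=AX → 2 match(es) in b → 2 row(s).
- a[1] venue_id=NULL, tag=AX → no match; dropped.
- a[2] venue_id=9, tag=EZ → no match; dropped.
- a[3] venue_id=9, tag=AX → no match; dropped.
- a[4] venue_id=8, tag=AX → no match; dropped.
- a[5] venue_id=7, tag=EZ → no match; dropped.
- a[6] venue_id=8, tag=EZ → no match; dropped.
- a[7] venue_id=8, tag=AX → no match; dropped.
- a[8] venue_id=6, tag=EZ → no match; dropped.
Total: 2 rows.

2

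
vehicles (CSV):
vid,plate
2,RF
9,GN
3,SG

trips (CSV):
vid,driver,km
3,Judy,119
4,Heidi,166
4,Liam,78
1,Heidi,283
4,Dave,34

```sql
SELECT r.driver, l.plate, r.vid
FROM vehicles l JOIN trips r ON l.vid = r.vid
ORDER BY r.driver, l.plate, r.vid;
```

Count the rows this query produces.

1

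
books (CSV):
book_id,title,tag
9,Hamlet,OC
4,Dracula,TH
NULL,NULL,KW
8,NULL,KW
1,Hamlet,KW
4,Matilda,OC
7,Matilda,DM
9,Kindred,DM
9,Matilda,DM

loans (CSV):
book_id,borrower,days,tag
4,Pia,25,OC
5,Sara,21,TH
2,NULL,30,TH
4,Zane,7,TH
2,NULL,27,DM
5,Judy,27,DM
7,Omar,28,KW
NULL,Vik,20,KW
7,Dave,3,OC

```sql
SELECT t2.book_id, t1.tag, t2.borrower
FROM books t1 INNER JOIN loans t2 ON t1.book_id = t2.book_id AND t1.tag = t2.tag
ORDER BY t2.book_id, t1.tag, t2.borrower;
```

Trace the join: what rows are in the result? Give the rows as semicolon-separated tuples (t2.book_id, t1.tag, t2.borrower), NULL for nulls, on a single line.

INNER JOIN keeps only pairs where the ON condition holds.
Matching on t1.book_id = t2.book_id AND t1.tag = t2.tag. A NULL in a compared column never satisfies the condition.
- t1 row (book_id=9, tag=OC): no match → dropped.
- t1 row (book_id=4, tag=TH): matches 1 t2 row(s) → 1 output row(s).
- t1 row (book_id=NULL, tag=KW): no match → dropped.
- t1 row (book_id=8, tag=KW): no match → dropped.
- t1 row (book_id=1, tag=KW): no match → dropped.
- t1 row (book_id=4, tag=OC): matches 1 t2 row(s) → 1 output row(s).
- t1 row (book_id=7, tag=DM): no match → dropped.
- t1 row (book_id=9, tag=DM): no match → dropped.
- t1 row (book_id=9, tag=DM): no match → dropped.
After projecting and ordering:
t2.book_id | t1.tag | t2.borrower
4 | OC | Pia
4 | TH | Zane

(4, OC, Pia); (4, TH, Zane)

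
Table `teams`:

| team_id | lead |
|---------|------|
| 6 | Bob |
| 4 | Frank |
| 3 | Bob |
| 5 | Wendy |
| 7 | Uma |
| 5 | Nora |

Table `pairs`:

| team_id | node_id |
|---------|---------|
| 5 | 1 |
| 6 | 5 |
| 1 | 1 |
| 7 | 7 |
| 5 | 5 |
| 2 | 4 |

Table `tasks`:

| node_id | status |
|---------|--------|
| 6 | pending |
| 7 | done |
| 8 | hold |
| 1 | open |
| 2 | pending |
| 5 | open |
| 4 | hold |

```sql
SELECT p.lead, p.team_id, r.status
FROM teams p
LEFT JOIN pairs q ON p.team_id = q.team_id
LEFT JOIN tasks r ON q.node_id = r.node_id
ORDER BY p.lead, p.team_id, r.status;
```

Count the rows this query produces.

8

Step 1 — p LEFT JOIN q on team_id → 8 row(s).
Then LEFT JOIN `tasks r` on node_id: each of those 8 rows is kept; rows whose q.node_id has no match in r get NULL for r's columns.
Result: 8 row(s).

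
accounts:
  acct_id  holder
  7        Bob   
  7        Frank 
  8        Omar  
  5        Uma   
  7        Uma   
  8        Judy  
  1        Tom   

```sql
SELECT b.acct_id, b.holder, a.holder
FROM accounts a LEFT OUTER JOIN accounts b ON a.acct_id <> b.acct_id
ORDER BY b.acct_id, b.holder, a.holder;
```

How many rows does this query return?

34

LEFT JOIN keeps every row from `accounts a`; unmatched rows get NULL for `accounts b`'s columns.
Matching on a.acct_id <> b.acct_id.
- a[0] acct_id=7 → 4 match(es) in b → 4 row(s).
- a[1] acct_id=7 → 4 match(es) in b → 4 row(s).
- a[2] acct_id=8 → 5 match(es) in b → 5 row(s).
- a[3] acct_id=5 → 6 match(es) in b → 6 row(s).
- a[4] acct_id=7 → 4 match(es) in b → 4 row(s).
- a[5] acct_id=8 → 5 match(es) in b → 5 row(s).
- a[6] acct_id=1 → 6 match(es) in b → 6 row(s).
Total: 34 rows.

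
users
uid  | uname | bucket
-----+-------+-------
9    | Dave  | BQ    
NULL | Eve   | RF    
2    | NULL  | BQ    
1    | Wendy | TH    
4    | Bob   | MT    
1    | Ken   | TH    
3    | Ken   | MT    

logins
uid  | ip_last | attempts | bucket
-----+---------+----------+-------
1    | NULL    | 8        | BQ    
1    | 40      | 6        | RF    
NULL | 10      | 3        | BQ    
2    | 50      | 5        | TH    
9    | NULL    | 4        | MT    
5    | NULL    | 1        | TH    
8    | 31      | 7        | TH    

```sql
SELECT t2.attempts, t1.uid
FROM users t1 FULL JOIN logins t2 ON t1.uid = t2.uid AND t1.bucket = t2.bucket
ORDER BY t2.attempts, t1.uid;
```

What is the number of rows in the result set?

14

FULL OUTER JOIN keeps every row from both sides; unmatched rows get NULL for the other side's columns.
Matching on t1.uid = t2.uid AND t1.bucket = t2.bucket. A NULL in a compared column never satisfies the condition.
- t1[0] uid=9, bucket=BQ → no match; kept with NULLs on the t2 side.
- t1[1] uid=NULL, bucket=RF → no match; kept with NULLs on the t2 side.
- t1[2] uid=2, bucket=BQ → no match; kept with NULLs on the t2 side.
- t1[3] uid=1, bucket=TH → no match; kept with NULLs on the t2 side.
- t1[4] uid=4, bucket=MT → no match; kept with NULLs on the t2 side.
- t1[5] uid=1, bucket=TH → no match; kept with NULLs on the t2 side.
- t1[6] uid=3, bucket=MT → no match; kept with NULLs on the t2 side.
- 7 t2 row(s) had no t1 match → kept, t1 columns NULL.
Total: 0 matched + 14 padded = 14 rows.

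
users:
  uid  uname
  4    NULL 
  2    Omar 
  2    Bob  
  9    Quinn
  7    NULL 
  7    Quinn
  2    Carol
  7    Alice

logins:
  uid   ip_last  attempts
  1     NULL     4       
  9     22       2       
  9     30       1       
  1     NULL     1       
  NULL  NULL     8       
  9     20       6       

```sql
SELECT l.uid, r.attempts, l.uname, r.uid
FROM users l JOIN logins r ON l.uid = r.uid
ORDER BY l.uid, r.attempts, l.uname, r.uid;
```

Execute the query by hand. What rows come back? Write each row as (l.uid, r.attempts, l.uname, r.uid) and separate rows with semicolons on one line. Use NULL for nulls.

INNER JOIN keeps only pairs where the ON condition holds.
Matching on l.uid = r.uid. A NULL in a compared column never satisfies the condition.
Matched pairs: 3.

(9, 1, Quinn, 9); (9, 2, Quinn, 9); (9, 6, Quinn, 9)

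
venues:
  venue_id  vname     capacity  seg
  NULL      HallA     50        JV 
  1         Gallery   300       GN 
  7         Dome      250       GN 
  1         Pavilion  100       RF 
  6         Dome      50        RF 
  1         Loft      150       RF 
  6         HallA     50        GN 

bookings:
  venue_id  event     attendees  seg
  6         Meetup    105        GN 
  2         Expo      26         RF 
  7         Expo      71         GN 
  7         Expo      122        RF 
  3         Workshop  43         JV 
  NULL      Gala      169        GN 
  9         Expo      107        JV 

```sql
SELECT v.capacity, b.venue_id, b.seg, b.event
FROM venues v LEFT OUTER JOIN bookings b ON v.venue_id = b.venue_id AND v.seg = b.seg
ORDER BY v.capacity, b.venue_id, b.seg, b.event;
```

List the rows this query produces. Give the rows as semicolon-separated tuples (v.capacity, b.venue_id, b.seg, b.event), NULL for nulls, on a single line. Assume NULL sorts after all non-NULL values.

LEFT JOIN keeps every row from `venues`; unmatched rows get NULL for `bookings`'s columns.
Matching on v.venue_id = b.venue_id AND v.seg = b.seg. A NULL in a compared column never satisfies the condition.
- v row (venue_id=NULL, seg=JV): no match → kept, b columns NULL.
- v row (venue_id=1, seg=GN): no match → kept, b columns NULL.
- v row (venue_id=7, seg=GN): matches 1 b row(s) → 1 output row(s).
- v row (venue_id=1, seg=RF): no match → kept, b columns NULL.
- v row (venue_id=6, seg=RF): no match → kept, b columns NULL.
- v row (venue_id=1, seg=RF): no match → kept, b columns NULL.
- v row (venue_id=6, seg=GN): matches 1 b row(s) → 1 output row(s).
After projecting and ordering:
v.capacity | b.venue_id | b.seg | b.event
50 | 6 | GN | Meetup
50 | NULL | NULL | NULL
50 | NULL | NULL | NULL
100 | NULL | NULL | NULL
150 | NULL | NULL | NULL
250 | 7 | GN | Expo
300 | NULL | NULL | NULL

(50, 6, GN, Meetup); (50, NULL, NULL, NULL); (50, NULL, NULL, NULL); (100, NULL, NULL, NULL); (150, NULL, NULL, NULL); (250, 7, GN, Expo); (300, NULL, NULL, NULL)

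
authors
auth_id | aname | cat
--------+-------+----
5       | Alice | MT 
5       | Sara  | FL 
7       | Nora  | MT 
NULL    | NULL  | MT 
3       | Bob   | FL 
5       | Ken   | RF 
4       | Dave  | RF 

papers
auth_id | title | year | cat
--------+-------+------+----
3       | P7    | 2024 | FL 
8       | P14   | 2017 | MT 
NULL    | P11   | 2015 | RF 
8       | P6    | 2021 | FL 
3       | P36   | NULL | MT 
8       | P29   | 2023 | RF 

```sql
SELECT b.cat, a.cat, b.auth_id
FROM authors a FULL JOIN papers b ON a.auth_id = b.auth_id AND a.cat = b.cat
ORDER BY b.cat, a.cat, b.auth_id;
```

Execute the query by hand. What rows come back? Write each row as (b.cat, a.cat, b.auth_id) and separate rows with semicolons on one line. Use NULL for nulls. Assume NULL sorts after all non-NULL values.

(FL, FL, 3); (FL, NULL, 8); (MT, NULL, 3); (MT, NULL, 8); (RF, NULL, 8); (RF, NULL, NULL); (NULL, FL, NULL); (NULL, MT, NULL); (NULL, MT, NULL); (NULL, MT, NULL); (NULL, RF, NULL); (NULL, RF, NULL)

FULL OUTER JOIN keeps every row from both sides; unmatched rows get NULL for the other side's columns.
Matching on a.auth_id = b.auth_id AND a.cat = b.cat. A NULL in a compared column never satisfies the condition.
- auth_id=5, cat=MT: no b row matches, row kept with b columns NULL.
- auth_id=5, cat=FL: no b row matches, row kept with b columns NULL.
- auth_id=7, cat=MT: no b row matches, row kept with b columns NULL.
- auth_id=NULL, cat=MT: no b row matches, row kept with b columns NULL.
- auth_id=3, cat=FL: 1 matching b row(s), so 1 row(s) emitted.
- auth_id=5, cat=RF: no b row matches, row kept with b columns NULL.
- auth_id=4, cat=RF: no b row matches, row kept with b columns NULL.
- 5 row(s) from b found no a partner → padded with NULL.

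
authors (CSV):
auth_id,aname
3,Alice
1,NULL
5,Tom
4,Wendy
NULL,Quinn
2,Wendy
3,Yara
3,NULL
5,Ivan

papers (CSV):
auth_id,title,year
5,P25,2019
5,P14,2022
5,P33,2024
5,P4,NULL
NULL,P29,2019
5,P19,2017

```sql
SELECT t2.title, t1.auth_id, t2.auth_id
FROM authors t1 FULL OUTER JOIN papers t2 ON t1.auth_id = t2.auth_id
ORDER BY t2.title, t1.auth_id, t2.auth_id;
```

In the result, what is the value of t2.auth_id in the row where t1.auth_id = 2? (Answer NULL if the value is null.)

NULL

FULL OUTER JOIN keeps every row from both sides; unmatched rows get NULL for the other side's columns.
Matching on t1.auth_id = t2.auth_id. A NULL in a compared column never satisfies the condition.
- t1 (auth_id=3) has no partner → padded with NULL.
- t1 (auth_id=1) has no partner → padded with NULL.
- t1 (auth_id=5) pairs with 5 row(s) of t2.
- t1 (auth_id=4) has no partner → padded with NULL.
- t1 (auth_id=NULL) has no partner → padded with NULL.
- t1 (auth_id=2) has no partner → padded with NULL.
- t1 (auth_id=3) has no partner → padded with NULL.
- t1 (auth_id=3) has no partner → padded with NULL.
- t1 (auth_id=5) pairs with 5 row(s) of t2.
- 1 row(s) from t2 found no t1 partner → padded with NULL.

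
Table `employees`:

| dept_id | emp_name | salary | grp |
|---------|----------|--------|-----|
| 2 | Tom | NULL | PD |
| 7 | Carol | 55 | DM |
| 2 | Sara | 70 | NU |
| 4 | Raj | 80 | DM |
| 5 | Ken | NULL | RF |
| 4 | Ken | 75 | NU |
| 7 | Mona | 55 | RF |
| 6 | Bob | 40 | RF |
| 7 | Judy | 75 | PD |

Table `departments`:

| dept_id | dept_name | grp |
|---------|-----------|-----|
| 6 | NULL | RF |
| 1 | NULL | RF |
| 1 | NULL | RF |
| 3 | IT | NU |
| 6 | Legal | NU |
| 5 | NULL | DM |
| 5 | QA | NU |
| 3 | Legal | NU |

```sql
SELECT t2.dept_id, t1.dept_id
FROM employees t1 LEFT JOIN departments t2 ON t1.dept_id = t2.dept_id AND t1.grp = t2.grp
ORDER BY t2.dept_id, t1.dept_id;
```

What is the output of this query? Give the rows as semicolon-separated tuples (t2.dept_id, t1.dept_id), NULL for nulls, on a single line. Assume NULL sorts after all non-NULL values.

LEFT JOIN keeps every row from `employees`; unmatched rows get NULL for `departments`'s columns.
Matching on t1.dept_id = t2.dept_id AND t1.grp = t2.grp.
Matched pairs: 1; unmatched t1 rows kept: 8.

(6, 6); (NULL, 2); (NULL, 2); (NULL, 4); (NULL, 4); (NULL, 5); (NULL, 7); (NULL, 7); (NULL, 7)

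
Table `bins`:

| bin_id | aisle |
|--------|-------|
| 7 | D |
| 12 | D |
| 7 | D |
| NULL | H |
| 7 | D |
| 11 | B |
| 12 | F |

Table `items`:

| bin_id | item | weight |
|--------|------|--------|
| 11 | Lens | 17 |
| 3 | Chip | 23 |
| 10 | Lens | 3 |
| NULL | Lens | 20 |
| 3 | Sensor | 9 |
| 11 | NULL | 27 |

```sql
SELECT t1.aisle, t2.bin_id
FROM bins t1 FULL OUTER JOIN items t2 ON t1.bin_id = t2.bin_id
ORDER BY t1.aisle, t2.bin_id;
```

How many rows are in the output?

12

FULL OUTER JOIN keeps every row from both sides; unmatched rows get NULL for the other side's columns.
Matching on t1.bin_id = t2.bin_id. A NULL in a compared column never satisfies the condition.
Matched pairs: 2; unmatched t1 rows kept: 6; unmatched t2 rows kept: 4.
Total: 2 matched + 10 padded = 12 rows.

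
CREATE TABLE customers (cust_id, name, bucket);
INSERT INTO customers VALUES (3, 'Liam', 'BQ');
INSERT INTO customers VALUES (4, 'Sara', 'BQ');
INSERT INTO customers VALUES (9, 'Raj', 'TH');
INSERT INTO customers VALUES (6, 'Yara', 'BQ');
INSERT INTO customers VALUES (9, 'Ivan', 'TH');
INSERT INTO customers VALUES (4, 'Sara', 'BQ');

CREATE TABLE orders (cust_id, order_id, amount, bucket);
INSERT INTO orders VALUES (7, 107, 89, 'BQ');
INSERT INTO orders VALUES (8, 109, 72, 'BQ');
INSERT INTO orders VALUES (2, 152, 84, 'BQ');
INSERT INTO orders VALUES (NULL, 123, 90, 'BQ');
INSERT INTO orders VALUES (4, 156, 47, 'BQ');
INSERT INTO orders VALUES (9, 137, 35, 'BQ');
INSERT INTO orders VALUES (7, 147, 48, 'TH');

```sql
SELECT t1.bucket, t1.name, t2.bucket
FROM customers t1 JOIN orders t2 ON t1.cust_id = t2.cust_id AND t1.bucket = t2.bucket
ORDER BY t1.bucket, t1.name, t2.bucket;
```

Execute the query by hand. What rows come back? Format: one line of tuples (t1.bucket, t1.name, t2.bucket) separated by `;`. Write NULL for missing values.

(BQ, Sara, BQ); (BQ, Sara, BQ)

INNER JOIN keeps only pairs where the ON condition holds.
Matching on t1.cust_id = t2.cust_id AND t1.bucket = t2.bucket. A NULL in a compared column never satisfies the condition.
Matched pairs: 2.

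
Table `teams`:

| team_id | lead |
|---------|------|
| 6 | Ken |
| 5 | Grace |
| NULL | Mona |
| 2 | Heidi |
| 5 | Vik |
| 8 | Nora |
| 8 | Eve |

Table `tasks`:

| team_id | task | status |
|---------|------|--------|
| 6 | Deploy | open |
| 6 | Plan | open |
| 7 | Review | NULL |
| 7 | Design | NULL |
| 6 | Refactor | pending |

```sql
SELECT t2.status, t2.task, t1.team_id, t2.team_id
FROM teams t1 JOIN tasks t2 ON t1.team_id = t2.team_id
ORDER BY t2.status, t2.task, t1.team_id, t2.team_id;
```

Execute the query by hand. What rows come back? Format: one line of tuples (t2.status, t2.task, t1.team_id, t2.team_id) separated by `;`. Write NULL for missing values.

INNER JOIN keeps only pairs where the ON condition holds.
Matching on t1.team_id = t2.team_id. A NULL in a compared column never satisfies the condition.
Matched pairs: 3.

(open, Deploy, 6, 6); (open, Plan, 6, 6); (pending, Refactor, 6, 6)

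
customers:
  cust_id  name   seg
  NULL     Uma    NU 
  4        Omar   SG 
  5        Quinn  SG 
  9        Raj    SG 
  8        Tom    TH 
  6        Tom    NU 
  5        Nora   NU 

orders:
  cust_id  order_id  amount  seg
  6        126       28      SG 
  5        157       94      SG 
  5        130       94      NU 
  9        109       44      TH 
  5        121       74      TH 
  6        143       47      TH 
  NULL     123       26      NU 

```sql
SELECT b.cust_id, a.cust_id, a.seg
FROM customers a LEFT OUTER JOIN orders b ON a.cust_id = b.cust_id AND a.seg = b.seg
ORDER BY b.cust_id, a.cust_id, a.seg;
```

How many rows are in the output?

LEFT JOIN keeps every row from `customers`; unmatched rows get NULL for `orders`'s columns.
Matching on a.cust_id = b.cust_id AND a.seg = b.seg. A NULL in a compared column never satisfies the condition.
Matched pairs: 2; unmatched a rows kept: 5.
Total: 2 matched + 5 padded = 7 rows.

7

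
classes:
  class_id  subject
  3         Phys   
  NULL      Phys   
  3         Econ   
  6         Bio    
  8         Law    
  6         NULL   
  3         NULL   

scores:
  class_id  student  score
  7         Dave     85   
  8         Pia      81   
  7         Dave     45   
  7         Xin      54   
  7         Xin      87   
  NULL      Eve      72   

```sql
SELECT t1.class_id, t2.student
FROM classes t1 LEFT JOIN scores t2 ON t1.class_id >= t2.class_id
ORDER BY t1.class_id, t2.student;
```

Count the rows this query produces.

11

LEFT JOIN keeps every row from `classes`; unmatched rows get NULL for `scores`'s columns.
Matching on t1.class_id >= t2.class_id. A NULL in a compared column never satisfies the condition.
- t1 (class_id=3) has no partner → padded with NULL.
- t1 (class_id=NULL) has no partner → padded with NULL.
- t1 (class_id=3) has no partner → padded with NULL.
- t1 (class_id=6) has no partner → padded with NULL.
- t1 (class_id=8) pairs with 5 row(s) of t2.
- t1 (class_id=6) has no partner → padded with NULL.
- t1 (class_id=3) has no partner → padded with NULL.
Total: 5 matched + 6 padded = 11 rows.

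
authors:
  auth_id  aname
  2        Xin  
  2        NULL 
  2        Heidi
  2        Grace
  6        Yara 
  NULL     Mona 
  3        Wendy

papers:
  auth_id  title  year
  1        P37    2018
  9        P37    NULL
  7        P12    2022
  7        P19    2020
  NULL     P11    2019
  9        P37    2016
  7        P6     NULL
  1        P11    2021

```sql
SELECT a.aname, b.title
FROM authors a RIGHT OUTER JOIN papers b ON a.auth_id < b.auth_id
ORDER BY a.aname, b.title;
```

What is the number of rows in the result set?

33

RIGHT JOIN keeps every row from `papers`; unmatched rows get NULL for `authors`'s columns.
Matching on a.auth_id < b.auth_id. A NULL in a compared column never satisfies the condition.
Matched pairs: 30; unmatched b rows kept: 3.
Total: 30 matched + 3 padded = 33 rows.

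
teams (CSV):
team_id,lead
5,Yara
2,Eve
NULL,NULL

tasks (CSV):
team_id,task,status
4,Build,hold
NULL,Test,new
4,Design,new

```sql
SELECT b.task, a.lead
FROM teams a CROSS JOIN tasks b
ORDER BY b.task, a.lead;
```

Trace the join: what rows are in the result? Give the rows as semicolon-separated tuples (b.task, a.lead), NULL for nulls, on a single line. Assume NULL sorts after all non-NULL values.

(Build, Eve); (Build, Yara); (Build, NULL); (Design, Eve); (Design, Yara); (Design, NULL); (Test, Eve); (Test, Yara); (Test, NULL)

CROSS JOIN pairs every row of `teams` with every row of `tasks`: 3 × 3 = 9 rows.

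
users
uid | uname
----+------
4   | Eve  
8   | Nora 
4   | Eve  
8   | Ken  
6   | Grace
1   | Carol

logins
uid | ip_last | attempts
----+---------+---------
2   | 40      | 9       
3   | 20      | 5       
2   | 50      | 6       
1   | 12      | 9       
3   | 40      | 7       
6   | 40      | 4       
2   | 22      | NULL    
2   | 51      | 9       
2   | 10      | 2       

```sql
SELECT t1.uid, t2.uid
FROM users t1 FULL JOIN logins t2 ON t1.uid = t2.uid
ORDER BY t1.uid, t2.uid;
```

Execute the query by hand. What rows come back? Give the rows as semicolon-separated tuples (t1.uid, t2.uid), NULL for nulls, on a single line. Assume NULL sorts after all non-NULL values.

FULL OUTER JOIN keeps every row from both sides; unmatched rows get NULL for the other side's columns.
Matching on t1.uid = t2.uid.
- t1[0] uid=4 → no match; kept with NULLs on the t2 side.
- t1[1] uid=8 → no match; kept with NULLs on the t2 side.
- t1[2] uid=4 → no match; kept with NULLs on the t2 side.
- t1[3] uid=8 → no match; kept with NULLs on the t2 side.
- t1[4] uid=6 → 1 match(es) in t2 → 1 row(s).
- t1[5] uid=1 → 1 match(es) in t2 → 1 row(s).
- 7 t2 row(s) had no t1 match → kept, t1 columns NULL.

(1, 1); (4, NULL); (4, NULL); (6, 6); (8, NULL); (8, NULL); (NULL, 2); (NULL, 2); (NULL, 2); (NULL, 2); (NULL, 2); (NULL, 3); (NULL, 3)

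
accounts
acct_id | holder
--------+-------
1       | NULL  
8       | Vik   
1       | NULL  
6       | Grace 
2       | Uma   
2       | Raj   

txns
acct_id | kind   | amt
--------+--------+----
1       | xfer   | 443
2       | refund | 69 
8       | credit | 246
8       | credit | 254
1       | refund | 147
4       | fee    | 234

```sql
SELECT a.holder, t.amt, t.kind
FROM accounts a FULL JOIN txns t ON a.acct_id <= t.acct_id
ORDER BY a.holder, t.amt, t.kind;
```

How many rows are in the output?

24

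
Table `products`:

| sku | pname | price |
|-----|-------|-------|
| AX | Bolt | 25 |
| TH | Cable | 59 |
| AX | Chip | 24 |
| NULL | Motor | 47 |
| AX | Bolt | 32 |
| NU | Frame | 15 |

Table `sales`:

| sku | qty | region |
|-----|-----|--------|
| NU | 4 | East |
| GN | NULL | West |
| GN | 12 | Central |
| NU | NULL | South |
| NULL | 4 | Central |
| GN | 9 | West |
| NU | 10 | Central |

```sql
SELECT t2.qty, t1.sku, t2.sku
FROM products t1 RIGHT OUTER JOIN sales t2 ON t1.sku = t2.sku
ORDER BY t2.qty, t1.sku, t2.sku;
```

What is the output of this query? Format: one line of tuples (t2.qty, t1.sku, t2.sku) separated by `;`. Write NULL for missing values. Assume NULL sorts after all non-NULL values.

RIGHT JOIN keeps every row from `sales`; unmatched rows get NULL for `products`'s columns.
Matching on t1.sku = t2.sku. A NULL in a compared column never satisfies the condition.
Matched pairs: 3; unmatched t2 rows kept: 4.

(4, NU, NU); (4, NULL, NULL); (9, NULL, GN); (10, NU, NU); (12, NULL, GN); (NULL, NU, NU); (NULL, NULL, GN)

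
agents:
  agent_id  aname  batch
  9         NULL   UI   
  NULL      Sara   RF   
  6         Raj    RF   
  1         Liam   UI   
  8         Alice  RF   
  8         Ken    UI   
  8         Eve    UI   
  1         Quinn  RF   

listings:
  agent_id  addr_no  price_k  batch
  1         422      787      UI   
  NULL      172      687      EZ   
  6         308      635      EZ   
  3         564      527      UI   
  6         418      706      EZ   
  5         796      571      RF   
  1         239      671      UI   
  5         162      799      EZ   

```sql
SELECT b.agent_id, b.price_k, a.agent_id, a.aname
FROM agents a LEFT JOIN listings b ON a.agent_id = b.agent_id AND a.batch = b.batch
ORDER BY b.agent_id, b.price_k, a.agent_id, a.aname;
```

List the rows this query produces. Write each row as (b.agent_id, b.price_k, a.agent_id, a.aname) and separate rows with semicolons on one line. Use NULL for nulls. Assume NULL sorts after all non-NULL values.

LEFT JOIN keeps every row from `agents`; unmatched rows get NULL for `listings`'s columns.
Matching on a.agent_id = b.agent_id AND a.batch = b.batch. A NULL in a compared column never satisfies the condition.
- agent_id=9, batch=UI: no b row matches, row kept with b columns NULL.
- agent_id=NULL, batch=RF: no b row matches, row kept with b columns NULL.
- agent_id=6, batch=RF: no b row matches, row kept with b columns NULL.
- agent_id=1, batch=UI: 2 matching b row(s), so 2 row(s) emitted.
- agent_id=8, batch=RF: no b row matches, row kept with b columns NULL.
- agent_id=8, batch=UI: no b row matches, row kept with b columns NULL.
- agent_id=8, batch=UI: no b row matches, row kept with b columns NULL.
- agent_id=1, batch=RF: no b row matches, row kept with b columns NULL.
After projecting and ordering:
b.agent_id | b.price_k | a.agent_id | a.aname
1 | 671 | 1 | Liam
1 | 787 | 1 | Liam
NULL | NULL | 1 | Quinn
NULL | NULL | 6 | Raj
NULL | NULL | 8 | Alice
NULL | NULL | 8 | Eve
NULL | NULL | 8 | Ken
NULL | NULL | 9 | NULL
NULL | NULL | NULL | Sara

(1, 671, 1, Liam); (1, 787, 1, Liam); (NULL, NULL, 1, Quinn); (NULL, NULL, 6, Raj); (NULL, NULL, 8, Alice); (NULL, NULL, 8, Eve); (NULL, NULL, 8, Ken); (NULL, NULL, 9, NULL); (NULL, NULL, NULL, Sara)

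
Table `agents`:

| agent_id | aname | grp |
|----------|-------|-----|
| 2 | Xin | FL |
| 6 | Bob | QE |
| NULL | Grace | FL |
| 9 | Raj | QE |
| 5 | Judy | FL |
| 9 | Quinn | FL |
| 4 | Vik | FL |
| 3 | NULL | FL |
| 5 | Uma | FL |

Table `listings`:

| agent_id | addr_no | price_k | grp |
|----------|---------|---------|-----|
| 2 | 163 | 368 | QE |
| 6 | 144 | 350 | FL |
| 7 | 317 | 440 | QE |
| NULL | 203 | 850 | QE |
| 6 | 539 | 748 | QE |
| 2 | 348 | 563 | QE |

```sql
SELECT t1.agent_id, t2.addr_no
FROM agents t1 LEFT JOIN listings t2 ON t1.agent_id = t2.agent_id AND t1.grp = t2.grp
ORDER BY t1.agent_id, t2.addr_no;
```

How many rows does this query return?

9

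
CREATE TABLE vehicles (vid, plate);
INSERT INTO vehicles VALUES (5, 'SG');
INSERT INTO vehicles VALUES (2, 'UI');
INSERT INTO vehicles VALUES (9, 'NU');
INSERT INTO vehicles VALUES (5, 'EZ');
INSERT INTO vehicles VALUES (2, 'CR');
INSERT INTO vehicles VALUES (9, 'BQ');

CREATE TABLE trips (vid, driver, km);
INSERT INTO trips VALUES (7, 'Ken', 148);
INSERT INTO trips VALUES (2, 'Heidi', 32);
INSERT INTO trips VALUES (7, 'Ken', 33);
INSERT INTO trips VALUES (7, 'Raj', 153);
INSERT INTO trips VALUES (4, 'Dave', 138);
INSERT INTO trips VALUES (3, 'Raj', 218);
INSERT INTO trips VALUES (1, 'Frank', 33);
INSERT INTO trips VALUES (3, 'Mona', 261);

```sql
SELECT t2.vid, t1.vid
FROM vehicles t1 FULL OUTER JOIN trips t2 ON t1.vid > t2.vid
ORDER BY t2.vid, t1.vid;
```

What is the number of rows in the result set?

FULL OUTER JOIN keeps every row from both sides; unmatched rows get NULL for the other side's columns.
Matching on t1.vid > t2.vid.
Matched pairs: 28; unmatched t1 rows kept: 0; unmatched t2 rows kept: 0.
Total: 28 rows.

28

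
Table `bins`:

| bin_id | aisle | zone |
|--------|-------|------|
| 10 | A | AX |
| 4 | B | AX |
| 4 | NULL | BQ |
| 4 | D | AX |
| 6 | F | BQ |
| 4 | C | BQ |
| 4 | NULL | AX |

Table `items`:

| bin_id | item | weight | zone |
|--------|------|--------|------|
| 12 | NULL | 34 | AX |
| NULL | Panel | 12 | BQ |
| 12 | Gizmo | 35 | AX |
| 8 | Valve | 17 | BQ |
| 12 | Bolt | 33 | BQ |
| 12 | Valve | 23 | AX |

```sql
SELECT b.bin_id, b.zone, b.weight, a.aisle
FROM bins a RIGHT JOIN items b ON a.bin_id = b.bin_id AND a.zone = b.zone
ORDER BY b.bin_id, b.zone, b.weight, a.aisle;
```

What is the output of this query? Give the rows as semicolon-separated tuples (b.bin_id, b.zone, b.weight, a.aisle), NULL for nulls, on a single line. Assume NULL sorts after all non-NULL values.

RIGHT JOIN keeps every row from `items`; unmatched rows get NULL for `bins`'s columns.
Matching on a.bin_id = b.bin_id AND a.zone = b.zone. A NULL in a compared column never satisfies the condition.
- bin_id=10, zone=AX: no matching b row.
- bin_id=4, zone=AX: no matching b row.
- bin_id=4, zone=BQ: no matching b row.
- bin_id=4, zone=AX: no matching b row.
- bin_id=6, zone=BQ: no matching b row.
- bin_id=4, zone=BQ: no matching b row.
- bin_id=4, zone=AX: no matching b row.
- 6 b row(s) had no a match → kept, a columns NULL.
After projecting and ordering:
b.bin_id | b.zone | b.weight | a.aisle
8 | BQ | 17 | NULL
12 | AX | 23 | NULL
12 | AX | 34 | NULL
12 | AX | 35 | NULL
12 | BQ | 33 | NULL
NULL | BQ | 12 | NULL

(8, BQ, 17, NULL); (12, AX, 23, NULL); (12, AX, 34, NULL); (12, AX, 35, NULL); (12, BQ, 33, NULL); (NULL, BQ, 12, NULL)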